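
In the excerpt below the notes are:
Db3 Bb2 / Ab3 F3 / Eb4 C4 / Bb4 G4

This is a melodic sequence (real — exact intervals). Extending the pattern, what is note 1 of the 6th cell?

The unit is 2 notes. Position-1 pitches of the 4 shown cells: Db3, Ab3, Eb4, Bb4.
Each moves up a 5th. Continuing: F5 → C6.

C6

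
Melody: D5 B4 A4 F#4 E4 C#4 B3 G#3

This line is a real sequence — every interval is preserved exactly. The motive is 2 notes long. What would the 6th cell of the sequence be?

C#3 A#2

Taking 2-note groups, the heads are D5, A4, E4, B3: the pattern moves down a 4th.
Carrying on: F#3 → C#3.
From C#3 the exact shape gives C#3 A#2.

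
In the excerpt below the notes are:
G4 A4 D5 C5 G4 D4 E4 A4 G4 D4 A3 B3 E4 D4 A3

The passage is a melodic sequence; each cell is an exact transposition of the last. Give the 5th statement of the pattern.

The 5-note cells begin on G4, D4, A3 — each down a 4th from the last.
Extending down a 4th: E3 → B2.
So cell 5 is B2 C#3 F#3 E3 B2.

B2 C#3 F#3 E3 B2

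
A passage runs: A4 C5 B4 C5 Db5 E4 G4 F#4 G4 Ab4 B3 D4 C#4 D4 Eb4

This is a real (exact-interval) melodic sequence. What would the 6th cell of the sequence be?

Unit = 5 notes; the statements start on A4, E4, B3, moving down a 4th each time.
Extending down a 4th: F#3 → C#3 → G#2.
From G#2 the exact shape gives G#2 B2 A#2 B2 C3.

G#2 B2 A#2 B2 C3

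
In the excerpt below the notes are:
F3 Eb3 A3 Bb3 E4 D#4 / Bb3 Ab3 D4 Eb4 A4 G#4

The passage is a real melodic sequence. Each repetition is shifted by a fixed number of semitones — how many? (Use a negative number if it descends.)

5

Taking 6-note groups, the heads are F3, Bb3: the pattern moves up a 4th.
F3→Bb3 is 58 − 53 = 5 semitones.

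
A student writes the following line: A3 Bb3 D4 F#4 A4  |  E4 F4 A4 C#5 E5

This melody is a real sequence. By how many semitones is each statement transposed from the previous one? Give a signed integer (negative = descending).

7

The 5-note cells begin on A3, E4 — each up a 5th from the last.
A3 to E4 spans +7 semitones.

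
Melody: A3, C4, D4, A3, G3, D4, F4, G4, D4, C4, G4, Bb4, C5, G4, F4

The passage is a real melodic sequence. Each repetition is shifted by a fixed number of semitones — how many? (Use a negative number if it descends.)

5

Taking 5-note groups, the heads are A3, D4, G4: the pattern moves up a 4th.
A3 to D4 spans +5 semitones.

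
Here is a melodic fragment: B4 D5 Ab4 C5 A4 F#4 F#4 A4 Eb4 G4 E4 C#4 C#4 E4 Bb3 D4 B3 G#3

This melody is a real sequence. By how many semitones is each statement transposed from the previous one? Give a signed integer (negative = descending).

The 6-note cells begin on B4, F#4, C#4 — each down a 4th from the last.
B4→F#4 is 66 − 71 = -5 semitones.

-5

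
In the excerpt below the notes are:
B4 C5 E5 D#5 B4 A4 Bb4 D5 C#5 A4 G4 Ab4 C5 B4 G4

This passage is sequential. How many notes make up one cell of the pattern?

5

Try groups of 5 (3 cells in 15 notes):
B4 C5 E5 D#5 B4 | A4 Bb4 D5 C#5 A4 | G4 Ab4 C5 B4 G4
That's a consistent down a 2nd shift per cell, and no other grouping gives one.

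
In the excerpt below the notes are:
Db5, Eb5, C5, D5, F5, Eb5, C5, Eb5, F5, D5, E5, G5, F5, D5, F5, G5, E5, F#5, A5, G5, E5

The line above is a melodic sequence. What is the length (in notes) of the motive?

7

Try groups of 7 (3 cells in 21 notes):
Db5 Eb5 C5 D5 F5 Eb5 C5 | Eb5 F5 D5 E5 G5 F5 D5 | F5 G5 E5 F#5 A5 G5 E5
Each cell is the previous one up a 2nd — so the unit is 7 notes.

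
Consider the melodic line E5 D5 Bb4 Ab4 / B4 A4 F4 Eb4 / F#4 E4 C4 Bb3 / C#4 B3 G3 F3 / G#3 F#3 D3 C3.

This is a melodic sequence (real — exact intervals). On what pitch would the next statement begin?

Unit = 4 notes; the statements start on E5, B4, F#4, C#4, G#3, moving down a 4th each time.
One more step down a 4th gives D#3.

D#3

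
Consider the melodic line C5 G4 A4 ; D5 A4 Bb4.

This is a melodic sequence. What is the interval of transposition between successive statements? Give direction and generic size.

Unit = 3 notes; the statements start on C5, D5, moving up a 2nd each time.
C5 to D5 is up a 2nd.

up a 2nd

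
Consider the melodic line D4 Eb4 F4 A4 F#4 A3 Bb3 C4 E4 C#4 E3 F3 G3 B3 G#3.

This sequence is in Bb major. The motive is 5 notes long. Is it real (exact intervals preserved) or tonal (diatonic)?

Each cell has the same semitone pattern (1, 2, 4, -3) — intervals are preserved exactly.
And F#4 lies outside Bb major, so the sequence is real rather than tonal.

real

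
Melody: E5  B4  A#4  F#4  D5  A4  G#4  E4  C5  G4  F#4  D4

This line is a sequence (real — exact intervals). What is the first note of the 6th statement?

Gb4

With a 4-note motive the entries are E5, D5, C5, each down a 2nd from the previous.
Extending the heads down a 2nd: Bb4 → Ab4 → Gb4.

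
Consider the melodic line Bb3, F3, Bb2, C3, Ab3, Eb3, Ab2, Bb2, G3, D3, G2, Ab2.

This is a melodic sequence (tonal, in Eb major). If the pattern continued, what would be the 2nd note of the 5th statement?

Bb2

Grouping in 4s, the 2nd note of each cell is F3, Eb3, D3.
Each moves down a 2nd. Continuing: C3 → Bb2.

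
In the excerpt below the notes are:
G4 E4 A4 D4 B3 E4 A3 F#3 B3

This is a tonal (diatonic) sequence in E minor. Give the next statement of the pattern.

The 3-note cells begin on G4, D4, A3 — each down a 4th from the last.
From E3 the diatonic shape gives E3 C3 F#3.

E3 C3 F#3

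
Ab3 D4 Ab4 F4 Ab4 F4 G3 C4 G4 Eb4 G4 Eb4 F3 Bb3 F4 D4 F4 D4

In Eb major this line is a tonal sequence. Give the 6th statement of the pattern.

C3 F3 C4 Ab3 C4 Ab3

The 6-note cells begin on Ab3, G3, F3 — each down a 2nd from the last.
Carrying on: Eb3 → D3 → C3.
Statement 6 starts on C3 and keeps the same diatonic contour: C3 F3 C4 Ab3 C4 Ab3.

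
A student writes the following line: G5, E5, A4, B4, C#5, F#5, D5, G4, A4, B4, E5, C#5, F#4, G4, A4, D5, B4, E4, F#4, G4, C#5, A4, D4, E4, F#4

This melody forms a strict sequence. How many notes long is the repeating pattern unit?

There are 25 notes; a 5-note unit gives 5 cells:
G5 E5 A4 B4 C#5 | F#5 D5 G4 A4 B4 | E5 C#5 F#4 G4 A4 | D5 B4 E4 F#4 G4 | C#5 A4 D4 E4 F#4
Every group is a transposition down a 2nd of the one before; no shorter unit works.

5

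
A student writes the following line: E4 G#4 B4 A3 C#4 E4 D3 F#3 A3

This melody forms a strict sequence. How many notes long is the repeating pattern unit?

3

Try groups of 3 (3 cells in 9 notes):
E4 G#4 B4 | A3 C#4 E4 | D3 F#3 A3
Each cell is the previous one down a 5th — so the unit is 3 notes.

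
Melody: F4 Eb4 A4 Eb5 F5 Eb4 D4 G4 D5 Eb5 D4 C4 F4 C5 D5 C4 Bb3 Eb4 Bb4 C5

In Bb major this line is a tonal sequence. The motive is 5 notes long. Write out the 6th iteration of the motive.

A3 G3 C4 G4 A4

With a 5-note motive the entries are F4, Eb4, D4, C4, each down a 2nd from the previous.
Continuing the starts: Bb3 → A3.
So cell 6 is A3 G3 C4 G4 A4.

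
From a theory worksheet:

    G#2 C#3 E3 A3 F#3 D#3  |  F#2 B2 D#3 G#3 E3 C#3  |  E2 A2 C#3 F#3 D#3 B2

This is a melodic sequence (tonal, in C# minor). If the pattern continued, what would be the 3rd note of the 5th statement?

A2

The unit is 6 notes. Position-3 pitches of the 3 shown cells: E3, D#3, C#3.
Carrying that down a 2nd forward: B2 → A2.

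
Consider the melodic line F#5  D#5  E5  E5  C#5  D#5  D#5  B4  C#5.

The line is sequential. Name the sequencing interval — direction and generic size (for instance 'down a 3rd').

down a 2nd

The 3-note cells begin on F#5, E5, D#5 — each down a 2nd from the last.
From F#5 to E5: down a 2nd.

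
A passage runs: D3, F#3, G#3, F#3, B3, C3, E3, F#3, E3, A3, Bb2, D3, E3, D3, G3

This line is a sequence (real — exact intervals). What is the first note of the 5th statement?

With a 5-note motive the entries are D3, C3, Bb2, each down a 2nd from the previous.
Continuing: Ab2 → Gb2. Statement 5 starts on Gb2.

Gb2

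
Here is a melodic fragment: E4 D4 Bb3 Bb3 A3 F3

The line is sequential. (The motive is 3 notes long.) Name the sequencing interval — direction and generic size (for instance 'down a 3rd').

down a 4th

Taking 3-note groups, the heads are E4, Bb3: the pattern moves down a 4th.
E4 to Bb3 is down a 4th.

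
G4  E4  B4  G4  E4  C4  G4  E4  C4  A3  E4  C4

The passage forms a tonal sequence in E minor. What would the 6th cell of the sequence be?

D3 B2 F#3 D3

Taking 4-note groups, the heads are G4, E4, C4: the pattern moves down a 3rd.
Continuing the starts: A3 → F#3 → D3.
From D3 the diatonic shape gives D3 B2 F#3 D3.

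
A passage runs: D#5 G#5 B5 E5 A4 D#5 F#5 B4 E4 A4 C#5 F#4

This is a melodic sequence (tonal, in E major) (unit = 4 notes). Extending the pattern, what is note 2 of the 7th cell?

Grouping in 4s, the 2nd note of each cell is G#5, D#5, A4.
Each moves down a 4th. Continuing: E4 → B3 → F#3 → C#3.

C#3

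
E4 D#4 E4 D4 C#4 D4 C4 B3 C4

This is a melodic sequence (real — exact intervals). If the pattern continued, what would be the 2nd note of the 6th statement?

F3

The unit is 3 notes. Position-2 pitches of the 3 shown cells: D#4, C#4, B3.
Each moves down a 2nd. Continuing: A3 → G3 → F3.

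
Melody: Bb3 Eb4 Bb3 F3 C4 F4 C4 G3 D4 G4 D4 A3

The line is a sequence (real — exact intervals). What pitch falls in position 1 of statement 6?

Grouping in 4s, the 1st note of each cell is Bb3, C4, D4.
Carrying that up a 2nd forward: E4 → F#4 → G#4.

G#4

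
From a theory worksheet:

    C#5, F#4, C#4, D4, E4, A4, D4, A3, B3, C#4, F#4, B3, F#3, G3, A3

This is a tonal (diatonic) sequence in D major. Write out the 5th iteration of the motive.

With a 5-note motive the entries are C#5, A4, F#4, each down a 3rd from the previous.
Continuing the starts: D4 → B3.
So cell 5 is B3 E3 B2 C#3 D3.

B3 E3 B2 C#3 D3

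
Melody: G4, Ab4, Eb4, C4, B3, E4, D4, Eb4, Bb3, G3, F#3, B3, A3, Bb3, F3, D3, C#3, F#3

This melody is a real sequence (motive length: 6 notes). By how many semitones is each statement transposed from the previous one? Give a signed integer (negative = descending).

-5

The 6-note cells begin on G4, D4, A3 — each down a 4th from the last.
G4 to D4 spans -5 semitones.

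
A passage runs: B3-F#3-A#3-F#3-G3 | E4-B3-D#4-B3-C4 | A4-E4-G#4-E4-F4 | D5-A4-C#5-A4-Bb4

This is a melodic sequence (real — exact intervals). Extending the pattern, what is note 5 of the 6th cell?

With 5-note cells, note 5 of each statement runs G3, C4, F4, Bb4.
Extending up a 4th: Eb5 → Ab5.

Ab5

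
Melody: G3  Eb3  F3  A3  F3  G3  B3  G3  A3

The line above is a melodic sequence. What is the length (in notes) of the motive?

There are 9 notes; a 3-note unit gives 3 cells:
G3 Eb3 F3 | A3 F3 G3 | B3 G3 A3
Each cell is the previous one up a 2nd — so the unit is 3 notes.

3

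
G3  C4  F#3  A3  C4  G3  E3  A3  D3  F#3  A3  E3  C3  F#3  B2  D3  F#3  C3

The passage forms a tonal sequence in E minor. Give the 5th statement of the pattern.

Unit = 6 notes; the statements start on G3, E3, C3, moving down a 3rd each time.
Extending down a 3rd: A2 → F#2.
Statement 5 starts on F#2 and keeps the same diatonic contour: F#2 B2 E2 G2 B2 F#2.

F#2 B2 E2 G2 B2 F#2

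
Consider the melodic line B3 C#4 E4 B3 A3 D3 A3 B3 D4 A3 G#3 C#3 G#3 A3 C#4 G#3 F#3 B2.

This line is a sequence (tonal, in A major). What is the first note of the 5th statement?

Taking 6-note groups, the heads are B3, A3, G#3: the pattern moves down a 2nd.
Continuing: F#3 → E3. Statement 5 starts on E3.

E3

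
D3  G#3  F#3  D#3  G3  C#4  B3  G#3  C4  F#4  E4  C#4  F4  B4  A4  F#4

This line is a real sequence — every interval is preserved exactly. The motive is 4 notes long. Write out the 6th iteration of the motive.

Eb5 A5 G5 E5

Unit = 4 notes; the statements start on D3, G3, C4, F4, moving up a 4th each time.
Continuing the starts: Bb4 → Eb5.
Statement 6 starts on Eb5 and keeps the same exact contour: Eb5 A5 G5 E5.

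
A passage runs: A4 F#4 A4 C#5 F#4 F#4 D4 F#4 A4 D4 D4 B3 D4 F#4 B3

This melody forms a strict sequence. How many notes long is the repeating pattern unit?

15 notes total. Splitting into 3 groups of 5:
A4 F#4 A4 C#5 F#4 | F#4 D4 F#4 A4 D4 | D4 B3 D4 F#4 B3
That's a consistent down a 3rd shift per cell, and no other grouping gives one.

5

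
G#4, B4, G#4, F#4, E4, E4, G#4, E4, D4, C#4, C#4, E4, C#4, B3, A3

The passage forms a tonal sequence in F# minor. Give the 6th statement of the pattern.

With a 5-note motive the entries are G#4, E4, C#4, each down a 3rd from the previous.
Carrying on: A3 → F#3 → D3.
From D3 the diatonic shape gives D3 F#3 D3 C#3 B2.

D3 F#3 D3 C#3 B2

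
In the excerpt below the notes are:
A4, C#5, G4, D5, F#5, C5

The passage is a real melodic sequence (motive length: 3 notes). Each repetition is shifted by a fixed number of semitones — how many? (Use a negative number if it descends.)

Taking 3-note groups, the heads are A4, D5: the pattern moves up a 4th.
A4→D5 is 74 − 69 = 5 semitones.

5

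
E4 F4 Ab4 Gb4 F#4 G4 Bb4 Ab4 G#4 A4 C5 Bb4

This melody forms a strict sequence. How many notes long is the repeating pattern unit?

4

Try groups of 4 (3 cells in 12 notes):
E4 F4 Ab4 Gb4 | F#4 G4 Bb4 Ab4 | G#4 A4 C5 Bb4
Every group is a transposition up a 2nd of the one before; no shorter unit works.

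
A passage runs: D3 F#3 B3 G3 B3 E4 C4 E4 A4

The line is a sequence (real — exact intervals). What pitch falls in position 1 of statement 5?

With 3-note cells, note 1 of each statement runs D3, G3, C4.
Extending up a 4th: F4 → Bb4.

Bb4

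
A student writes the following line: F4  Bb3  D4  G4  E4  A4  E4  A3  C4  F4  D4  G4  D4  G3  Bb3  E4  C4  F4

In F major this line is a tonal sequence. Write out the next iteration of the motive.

C4 F3 A3 D4 Bb3 E4

Taking 6-note groups, the heads are F4, E4, D4: the pattern moves down a 2nd.
So cell 4 is C4 F3 A3 D4 Bb3 E4.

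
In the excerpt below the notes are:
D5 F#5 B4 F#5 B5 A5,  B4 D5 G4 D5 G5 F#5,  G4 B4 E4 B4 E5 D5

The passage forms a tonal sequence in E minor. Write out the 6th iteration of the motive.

A3 C4 F#3 C4 F#4 E4

The 6-note cells begin on D5, B4, G4 — each down a 3rd from the last.
Extending down a 3rd: E4 → C4 → A3.
From A3 the diatonic shape gives A3 C4 F#3 C4 F#4 E4.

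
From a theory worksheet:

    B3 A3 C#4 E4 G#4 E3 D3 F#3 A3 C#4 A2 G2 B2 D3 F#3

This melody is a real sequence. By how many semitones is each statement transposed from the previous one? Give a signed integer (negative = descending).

-7

Taking 5-note groups, the heads are B3, E3, A2: the pattern moves down a 5th.
B3 to E3 spans -7 semitones.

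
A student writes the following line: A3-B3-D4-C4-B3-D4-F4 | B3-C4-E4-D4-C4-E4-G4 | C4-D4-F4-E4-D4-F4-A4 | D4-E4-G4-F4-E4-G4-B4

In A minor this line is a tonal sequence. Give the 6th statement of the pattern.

With a 7-note motive the entries are A3, B3, C4, D4, each up a 2nd from the previous.
Continuing the starts: E4 → F4.
So cell 6 is F4 G4 B4 A4 G4 B4 D5.

F4 G4 B4 A4 G4 B4 D5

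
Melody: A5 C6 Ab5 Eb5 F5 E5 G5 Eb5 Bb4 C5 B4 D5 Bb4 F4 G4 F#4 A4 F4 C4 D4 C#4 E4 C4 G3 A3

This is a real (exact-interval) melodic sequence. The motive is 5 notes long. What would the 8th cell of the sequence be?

A#2 C#3 A2 E2 F#2

Unit = 5 notes; the statements start on A5, E5, B4, F#4, C#4, moving down a 4th each time.
Continuing the starts: G#3 → D#3 → A#2.
From A#2 the exact shape gives A#2 C#3 A2 E2 F#2.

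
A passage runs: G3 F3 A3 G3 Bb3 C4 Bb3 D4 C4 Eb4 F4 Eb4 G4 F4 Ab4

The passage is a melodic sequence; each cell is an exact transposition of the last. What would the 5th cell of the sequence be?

Eb5 Db5 F5 Eb5 Gb5

The 5-note cells begin on G3, C4, F4 — each up a 4th from the last.
Carrying on: Bb4 → Eb5.
From Eb5 the exact shape gives Eb5 Db5 F5 Eb5 Gb5.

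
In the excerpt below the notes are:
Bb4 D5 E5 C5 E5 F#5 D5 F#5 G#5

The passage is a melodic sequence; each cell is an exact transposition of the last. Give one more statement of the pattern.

Unit = 3 notes; the statements start on Bb4, C5, D5, moving up a 2nd each time.
From E5 the exact shape gives E5 G#5 A#5.

E5 G#5 A#5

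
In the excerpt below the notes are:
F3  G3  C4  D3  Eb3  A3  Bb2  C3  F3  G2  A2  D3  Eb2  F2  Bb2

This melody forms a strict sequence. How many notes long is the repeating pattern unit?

There are 15 notes; a 3-note unit gives 5 cells:
F3 G3 C4 | D3 Eb3 A3 | Bb2 C3 F3 | G2 A2 D3 | Eb2 F2 Bb2
Every group is a transposition down a 3rd of the one before; no shorter unit works.

3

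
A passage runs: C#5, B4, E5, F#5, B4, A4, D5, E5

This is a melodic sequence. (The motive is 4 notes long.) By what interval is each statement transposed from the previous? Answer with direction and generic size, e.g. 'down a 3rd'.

Unit = 4 notes; the statements start on C#5, B4, moving down a 2nd each time.
From C#5 to B4: down a 2nd.

down a 2nd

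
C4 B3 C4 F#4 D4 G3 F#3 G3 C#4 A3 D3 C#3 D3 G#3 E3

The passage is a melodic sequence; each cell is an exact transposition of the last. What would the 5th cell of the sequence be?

Taking 5-note groups, the heads are C4, G3, D3: the pattern moves down a 4th.
Continuing the starts: A2 → E2.
So cell 5 is E2 D#2 E2 A#2 F#2.

E2 D#2 E2 A#2 F#2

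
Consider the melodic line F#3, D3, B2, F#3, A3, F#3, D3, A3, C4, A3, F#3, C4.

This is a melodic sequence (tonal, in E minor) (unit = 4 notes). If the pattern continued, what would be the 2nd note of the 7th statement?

With 4-note cells, note 2 of each statement runs D3, F#3, A3.
Extending up a 3rd: C4 → E4 → G4 → B4.

B4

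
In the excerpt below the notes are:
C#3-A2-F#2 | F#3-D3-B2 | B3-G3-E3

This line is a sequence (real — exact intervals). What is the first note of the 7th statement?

G5

Unit = 3 notes; the statements start on C#3, F#3, B3, moving up a 4th each time.
Continuing: E4 → A4 → D5 → G5. Statement 7 starts on G5.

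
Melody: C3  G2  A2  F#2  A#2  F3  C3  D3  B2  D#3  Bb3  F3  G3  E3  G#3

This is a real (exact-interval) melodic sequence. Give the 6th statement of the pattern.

Unit = 5 notes; the statements start on C3, F3, Bb3, moving up a 4th each time.
Extending up a 4th: Eb4 → Ab4 → Db5.
Statement 6 starts on Db5 and keeps the same exact contour: Db5 Ab4 Bb4 G4 B4.

Db5 Ab4 Bb4 G4 B4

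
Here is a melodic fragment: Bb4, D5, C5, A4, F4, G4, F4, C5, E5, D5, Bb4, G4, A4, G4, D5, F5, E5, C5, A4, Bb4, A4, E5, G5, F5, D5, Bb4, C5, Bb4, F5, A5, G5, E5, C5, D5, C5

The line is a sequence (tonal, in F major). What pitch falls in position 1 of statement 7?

A5

Grouping in 7s, the 1st note of each cell is Bb4, C5, D5, E5, F5.
Carrying that up a 2nd forward: G5 → A5.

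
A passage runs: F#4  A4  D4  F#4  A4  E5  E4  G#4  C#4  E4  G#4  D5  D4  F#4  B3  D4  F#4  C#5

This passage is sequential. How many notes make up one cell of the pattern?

18 notes total. Splitting into 3 groups of 6:
F#4 A4 D4 F#4 A4 E5 | E4 G#4 C#4 E4 G#4 D5 | D4 F#4 B3 D4 F#4 C#5
That's a consistent down a 2nd shift per cell, and no other grouping gives one.

6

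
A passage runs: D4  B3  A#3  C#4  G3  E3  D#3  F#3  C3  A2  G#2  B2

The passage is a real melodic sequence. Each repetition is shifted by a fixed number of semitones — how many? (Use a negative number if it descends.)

Taking 4-note groups, the heads are D4, G3, C3: the pattern moves down a 5th.
Counting half-steps from D4 to G3: -7.

-7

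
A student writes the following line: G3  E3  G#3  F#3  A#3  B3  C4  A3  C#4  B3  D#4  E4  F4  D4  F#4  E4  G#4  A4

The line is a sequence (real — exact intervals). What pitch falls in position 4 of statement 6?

G5

With 6-note cells, note 4 of each statement runs F#3, B3, E4.
Carrying that up a 4th forward: A4 → D5 → G5.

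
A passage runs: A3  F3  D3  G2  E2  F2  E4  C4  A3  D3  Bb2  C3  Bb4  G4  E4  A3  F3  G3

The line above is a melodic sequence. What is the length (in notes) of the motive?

6

There are 18 notes; a 6-note unit gives 3 cells:
A3 F3 D3 G2 E2 F2 | E4 C4 A3 D3 Bb2 C3 | Bb4 G4 E4 A3 F3 G3
Each cell is the previous one up a 5th — so the unit is 6 notes.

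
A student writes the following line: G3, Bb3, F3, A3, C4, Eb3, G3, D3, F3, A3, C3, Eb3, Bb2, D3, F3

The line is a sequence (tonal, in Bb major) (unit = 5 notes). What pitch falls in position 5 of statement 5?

Bb2

Grouping in 5s, the 5th note of each cell is C4, A3, F3.
Carrying that down a 3rd forward: D3 → Bb2.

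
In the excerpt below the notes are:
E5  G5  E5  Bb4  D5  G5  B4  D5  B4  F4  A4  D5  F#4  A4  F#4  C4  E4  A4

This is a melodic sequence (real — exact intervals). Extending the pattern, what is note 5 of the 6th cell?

The unit is 6 notes. Position-5 pitches of the 3 shown cells: D5, A4, E4.
Extending down a 4th: B3 → F#3 → C#3.

C#3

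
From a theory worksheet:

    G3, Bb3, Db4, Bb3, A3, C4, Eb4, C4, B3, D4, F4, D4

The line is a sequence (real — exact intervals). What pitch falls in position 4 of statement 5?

The unit is 4 notes. Position-4 pitches of the 3 shown cells: Bb3, C4, D4.
Extending up a 2nd: E4 → F#4.

F#4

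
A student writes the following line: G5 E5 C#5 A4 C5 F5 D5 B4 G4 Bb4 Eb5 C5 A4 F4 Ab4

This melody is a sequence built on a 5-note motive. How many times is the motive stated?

3

15 notes in groups of 5 gives 15/5 = 3 statements.
Starts: G5, F5, Eb5 — each down a 2nd.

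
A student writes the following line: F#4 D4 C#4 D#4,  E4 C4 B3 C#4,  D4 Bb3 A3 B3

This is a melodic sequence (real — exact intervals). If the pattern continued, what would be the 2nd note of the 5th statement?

Grouping in 4s, the 2nd note of each cell is D4, C4, Bb3.
Carrying that down a 2nd forward: Ab3 → Gb3.

Gb3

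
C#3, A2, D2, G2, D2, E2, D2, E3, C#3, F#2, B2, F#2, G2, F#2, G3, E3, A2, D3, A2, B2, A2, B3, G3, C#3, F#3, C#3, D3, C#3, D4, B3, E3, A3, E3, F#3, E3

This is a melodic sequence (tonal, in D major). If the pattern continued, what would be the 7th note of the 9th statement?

F#4

With 7-note cells, note 7 of each statement runs D2, F#2, A2, C#3, E3.
Each moves up a 3rd. Continuing: G3 → B3 → D4 → F#4.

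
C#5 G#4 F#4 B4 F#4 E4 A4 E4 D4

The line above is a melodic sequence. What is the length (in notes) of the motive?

9 notes total. Splitting into 3 groups of 3:
C#5 G#4 F#4 | B4 F#4 E4 | A4 E4 D4
Every group is a transposition down a 2nd of the one before; no shorter unit works.

3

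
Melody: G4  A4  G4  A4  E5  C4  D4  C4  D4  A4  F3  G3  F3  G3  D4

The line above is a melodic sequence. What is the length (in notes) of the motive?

Try groups of 5 (3 cells in 15 notes):
G4 A4 G4 A4 E5 | C4 D4 C4 D4 A4 | F3 G3 F3 G3 D4
That's a consistent down a 5th shift per cell, and no other grouping gives one.

5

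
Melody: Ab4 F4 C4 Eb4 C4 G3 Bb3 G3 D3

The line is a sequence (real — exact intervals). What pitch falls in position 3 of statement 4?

The unit is 3 notes. Position-3 pitches of the 3 shown cells: C4, G3, D3.
Each moves down a 4th; the next is A2.

A2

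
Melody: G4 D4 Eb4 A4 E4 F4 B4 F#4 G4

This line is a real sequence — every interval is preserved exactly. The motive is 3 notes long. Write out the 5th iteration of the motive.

Taking 3-note groups, the heads are G4, A4, B4: the pattern moves up a 2nd.
Extending up a 2nd: C#5 → D#5.
From D#5 the exact shape gives D#5 A#4 B4.

D#5 A#4 B4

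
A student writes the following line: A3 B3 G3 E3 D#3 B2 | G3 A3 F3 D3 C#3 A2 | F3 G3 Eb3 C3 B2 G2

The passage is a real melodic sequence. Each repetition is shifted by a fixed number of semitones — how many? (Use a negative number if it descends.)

Taking 6-note groups, the heads are A3, G3, F3: the pattern moves down a 2nd.
A3 to G3 spans -2 semitones.

-2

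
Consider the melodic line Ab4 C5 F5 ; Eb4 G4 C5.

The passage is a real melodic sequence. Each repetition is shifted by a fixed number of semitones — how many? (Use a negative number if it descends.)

-5

The 3-note cells begin on Ab4, Eb4 — each down a 4th from the last.
Ab4 to Eb4 spans -5 semitones.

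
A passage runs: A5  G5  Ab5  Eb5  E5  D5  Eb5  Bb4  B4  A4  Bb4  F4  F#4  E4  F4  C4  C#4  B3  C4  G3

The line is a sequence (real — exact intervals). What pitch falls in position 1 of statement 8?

Grouping in 4s, the 1st note of each cell is A5, E5, B4, F#4, C#4.
Carrying that down a 4th forward: G#3 → D#3 → A#2.

A#2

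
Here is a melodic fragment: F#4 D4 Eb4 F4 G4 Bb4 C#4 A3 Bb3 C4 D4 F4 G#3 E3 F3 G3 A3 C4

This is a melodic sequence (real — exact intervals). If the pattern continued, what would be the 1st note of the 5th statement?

With 6-note cells, note 1 of each statement runs F#4, C#4, G#3.
Extending down a 4th: D#3 → A#2.

A#2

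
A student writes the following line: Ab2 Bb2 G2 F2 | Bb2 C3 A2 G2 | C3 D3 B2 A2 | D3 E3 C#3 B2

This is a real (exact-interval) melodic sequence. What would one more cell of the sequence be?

Taking 4-note groups, the heads are Ab2, Bb2, C3, D3: the pattern moves up a 2nd.
Statement 5 starts on E3 and keeps the same exact contour: E3 F#3 D#3 C#3.

E3 F#3 D#3 C#3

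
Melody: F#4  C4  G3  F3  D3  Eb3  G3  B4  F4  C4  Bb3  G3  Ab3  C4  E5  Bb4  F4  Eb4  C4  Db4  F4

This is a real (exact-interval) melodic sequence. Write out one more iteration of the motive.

Taking 7-note groups, the heads are F#4, B4, E5: the pattern moves up a 4th.
Statement 4 starts on A5 and keeps the same exact contour: A5 Eb5 Bb4 Ab4 F4 Gb4 Bb4.

A5 Eb5 Bb4 Ab4 F4 Gb4 Bb4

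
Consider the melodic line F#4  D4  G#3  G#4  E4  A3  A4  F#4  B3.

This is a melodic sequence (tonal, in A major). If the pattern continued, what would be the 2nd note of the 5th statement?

A4

With 3-note cells, note 2 of each statement runs D4, E4, F#4.
Extending up a 2nd: G#4 → A4.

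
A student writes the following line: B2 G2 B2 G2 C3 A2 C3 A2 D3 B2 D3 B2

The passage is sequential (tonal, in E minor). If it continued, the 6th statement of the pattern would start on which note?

G3

The 4-note cells begin on B2, C3, D3 — each up a 2nd from the last.
Extending the heads up a 2nd: E3 → F#3 → G3.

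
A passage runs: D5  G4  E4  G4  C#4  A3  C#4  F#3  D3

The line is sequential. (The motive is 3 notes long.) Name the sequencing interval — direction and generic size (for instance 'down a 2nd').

The 3-note cells begin on D5, G4, C#4 — each down a 5th from the last.
D5 to G4 is down a 5th.

down a 5th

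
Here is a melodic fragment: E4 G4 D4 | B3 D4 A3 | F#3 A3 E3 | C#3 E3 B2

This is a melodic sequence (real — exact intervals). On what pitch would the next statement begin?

Taking 3-note groups, the heads are E4, B3, F#3, C#3: the pattern moves down a 4th.
One more step down a 4th gives G#2.

G#2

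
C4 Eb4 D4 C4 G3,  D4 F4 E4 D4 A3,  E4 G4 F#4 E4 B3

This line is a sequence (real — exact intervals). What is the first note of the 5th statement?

G#4

Taking 5-note groups, the heads are C4, D4, E4: the pattern moves up a 2nd.
Continuing: F#4 → G#4. Statement 5 starts on G#4.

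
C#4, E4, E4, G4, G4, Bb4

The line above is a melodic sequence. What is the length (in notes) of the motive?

2

Try groups of 2 (3 cells in 6 notes):
C#4 E4 | E4 G4 | G4 Bb4
That's a consistent up a 3rd shift per cell, and no other grouping gives one.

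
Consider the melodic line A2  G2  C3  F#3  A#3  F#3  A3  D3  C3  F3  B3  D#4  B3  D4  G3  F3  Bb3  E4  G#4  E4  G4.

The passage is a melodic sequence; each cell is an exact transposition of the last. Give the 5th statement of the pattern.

F4 Eb4 Ab4 D5 F#5 D5 F5

With a 7-note motive the entries are A2, D3, G3, each up a 4th from the previous.
Continuing the starts: C4 → F4.
So cell 5 is F4 Eb4 Ab4 D5 F#5 D5 F5.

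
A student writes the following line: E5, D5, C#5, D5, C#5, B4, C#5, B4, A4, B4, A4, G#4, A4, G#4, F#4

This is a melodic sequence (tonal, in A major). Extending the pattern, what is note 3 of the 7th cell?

D4

Grouping in 3s, the 3rd note of each cell is C#5, B4, A4, G#4, F#4.
Extending down a 2nd: E4 → D4.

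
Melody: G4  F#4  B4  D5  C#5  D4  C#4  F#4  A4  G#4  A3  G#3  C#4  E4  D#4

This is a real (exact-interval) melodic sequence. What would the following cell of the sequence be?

E3 D#3 G#3 B3 A#3

Unit = 5 notes; the statements start on G4, D4, A3, moving down a 4th each time.
So cell 4 is E3 D#3 G#3 B3 A#3.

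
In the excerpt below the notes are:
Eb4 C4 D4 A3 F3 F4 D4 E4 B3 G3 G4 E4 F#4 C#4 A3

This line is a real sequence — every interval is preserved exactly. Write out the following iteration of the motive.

Unit = 5 notes; the statements start on Eb4, F4, G4, moving up a 2nd each time.
Statement 4 starts on A4 and keeps the same exact contour: A4 F#4 G#4 D#4 B3.

A4 F#4 G#4 D#4 B3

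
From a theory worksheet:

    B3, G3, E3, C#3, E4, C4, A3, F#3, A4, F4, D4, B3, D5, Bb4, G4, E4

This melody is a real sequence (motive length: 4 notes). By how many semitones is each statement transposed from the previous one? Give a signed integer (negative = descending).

5

With a 4-note motive the entries are B3, E4, A4, D5, each up a 4th from the previous.
Counting half-steps from B3 to E4: 5.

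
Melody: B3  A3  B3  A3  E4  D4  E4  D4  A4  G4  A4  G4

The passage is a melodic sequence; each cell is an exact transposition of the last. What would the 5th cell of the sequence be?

Taking 4-note groups, the heads are B3, E4, A4: the pattern moves up a 4th.
Carrying on: D5 → G5.
So cell 5 is G5 F5 G5 F5.

G5 F5 G5 F5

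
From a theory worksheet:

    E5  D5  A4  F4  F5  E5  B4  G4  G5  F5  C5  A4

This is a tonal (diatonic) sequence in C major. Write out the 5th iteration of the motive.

B5 A5 E5 C5

The 4-note cells begin on E5, F5, G5 — each up a 2nd from the last.
Carrying on: A5 → B5.
Statement 5 starts on B5 and keeps the same diatonic contour: B5 A5 E5 C5.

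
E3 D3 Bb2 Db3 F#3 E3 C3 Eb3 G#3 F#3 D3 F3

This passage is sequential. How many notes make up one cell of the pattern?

4

There are 12 notes; a 4-note unit gives 3 cells:
E3 D3 Bb2 Db3 | F#3 E3 C3 Eb3 | G#3 F#3 D3 F3
Every group is a transposition up a 2nd of the one before; no shorter unit works.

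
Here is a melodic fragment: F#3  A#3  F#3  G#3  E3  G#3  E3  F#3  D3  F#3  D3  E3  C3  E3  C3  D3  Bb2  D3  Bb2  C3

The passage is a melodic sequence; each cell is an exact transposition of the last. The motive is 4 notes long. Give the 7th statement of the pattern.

Gb2 Bb2 Gb2 Ab2

Unit = 4 notes; the statements start on F#3, E3, D3, C3, Bb2, moving down a 2nd each time.
Carrying on: Ab2 → Gb2.
Statement 7 starts on Gb2 and keeps the same exact contour: Gb2 Bb2 Gb2 Ab2.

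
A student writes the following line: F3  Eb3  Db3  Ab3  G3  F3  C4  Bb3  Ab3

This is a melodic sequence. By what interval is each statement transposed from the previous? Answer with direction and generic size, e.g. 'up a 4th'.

up a 3rd

Unit = 3 notes; the statements start on F3, Ab3, C4, moving up a 3rd each time.
From F3 to Ab3: up a 3rd.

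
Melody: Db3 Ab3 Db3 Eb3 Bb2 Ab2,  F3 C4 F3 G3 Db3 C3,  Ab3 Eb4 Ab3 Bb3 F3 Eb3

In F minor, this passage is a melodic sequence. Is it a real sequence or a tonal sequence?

tonal

Every note is diatonic to F minor.
Cell 1 has -5 semitones from note 4 to 5, but cell 2 has -6 — the interval quality changes while the contour stays the same, which is the hallmark of a tonal sequence.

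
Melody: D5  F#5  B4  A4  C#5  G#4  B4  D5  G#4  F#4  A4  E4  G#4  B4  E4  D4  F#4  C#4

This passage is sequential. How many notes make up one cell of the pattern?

There are 18 notes; a 6-note unit gives 3 cells:
D5 F#5 B4 A4 C#5 G#4 | B4 D5 G#4 F#4 A4 E4 | G#4 B4 E4 D4 F#4 C#4
Each cell is the previous one down a 3rd — so the unit is 6 notes.

6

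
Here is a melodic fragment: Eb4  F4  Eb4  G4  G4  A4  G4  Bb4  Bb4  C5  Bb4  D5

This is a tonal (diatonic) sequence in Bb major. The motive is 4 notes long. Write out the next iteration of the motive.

D5 Eb5 D5 F5

The 4-note cells begin on Eb4, G4, Bb4 — each up a 3rd from the last.
Statement 4 starts on D5 and keeps the same diatonic contour: D5 Eb5 D5 F5.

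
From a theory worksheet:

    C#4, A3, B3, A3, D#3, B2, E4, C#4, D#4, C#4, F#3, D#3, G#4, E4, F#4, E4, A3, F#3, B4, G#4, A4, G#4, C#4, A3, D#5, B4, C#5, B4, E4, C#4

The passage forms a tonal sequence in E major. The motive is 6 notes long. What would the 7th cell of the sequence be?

Taking 6-note groups, the heads are C#4, E4, G#4, B4, D#5: the pattern moves up a 3rd.
Continuing the starts: F#5 → A5.
Statement 7 starts on A5 and keeps the same diatonic contour: A5 F#5 G#5 F#5 B4 G#4.

A5 F#5 G#5 F#5 B4 G#4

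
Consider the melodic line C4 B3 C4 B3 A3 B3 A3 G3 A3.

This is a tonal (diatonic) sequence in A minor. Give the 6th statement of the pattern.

The 3-note cells begin on C4, B3, A3 — each down a 2nd from the last.
Extending down a 2nd: G3 → F3 → E3.
Statement 6 starts on E3 and keeps the same diatonic contour: E3 D3 E3.

E3 D3 E3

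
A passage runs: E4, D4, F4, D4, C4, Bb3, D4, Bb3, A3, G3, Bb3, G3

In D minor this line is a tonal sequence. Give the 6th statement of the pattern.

Bb2 A2 C3 A2

Unit = 4 notes; the statements start on E4, C4, A3, moving down a 3rd each time.
Extending down a 3rd: F3 → D3 → Bb2.
Statement 6 starts on Bb2 and keeps the same diatonic contour: Bb2 A2 C3 A2.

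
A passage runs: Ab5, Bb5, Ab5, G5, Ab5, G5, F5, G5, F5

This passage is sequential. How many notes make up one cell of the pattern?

There are 9 notes; a 3-note unit gives 3 cells:
Ab5 Bb5 Ab5 | G5 Ab5 G5 | F5 G5 F5
Every group is a transposition down a 2nd of the one before; no shorter unit works.

3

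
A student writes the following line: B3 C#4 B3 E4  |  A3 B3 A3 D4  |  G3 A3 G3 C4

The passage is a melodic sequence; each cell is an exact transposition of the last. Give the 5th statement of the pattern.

Taking 4-note groups, the heads are B3, A3, G3: the pattern moves down a 2nd.
Carrying on: F3 → Eb3.
So cell 5 is Eb3 F3 Eb3 Ab3.

Eb3 F3 Eb3 Ab3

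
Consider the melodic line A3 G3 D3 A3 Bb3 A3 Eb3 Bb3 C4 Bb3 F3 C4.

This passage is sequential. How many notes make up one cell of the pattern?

4

Try groups of 4 (3 cells in 12 notes):
A3 G3 D3 A3 | Bb3 A3 Eb3 Bb3 | C4 Bb3 F3 C4
Each cell is the previous one up a 2nd — so the unit is 4 notes.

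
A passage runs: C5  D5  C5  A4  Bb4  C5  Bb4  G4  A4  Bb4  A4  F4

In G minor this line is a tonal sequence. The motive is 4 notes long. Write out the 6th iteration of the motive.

The 4-note cells begin on C5, Bb4, A4 — each down a 2nd from the last.
Carrying on: G4 → F4 → Eb4.
Statement 6 starts on Eb4 and keeps the same diatonic contour: Eb4 F4 Eb4 C4.

Eb4 F4 Eb4 C4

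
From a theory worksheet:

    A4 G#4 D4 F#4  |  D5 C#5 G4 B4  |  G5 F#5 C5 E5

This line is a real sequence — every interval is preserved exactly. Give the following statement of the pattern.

C6 B5 F5 A5

With a 4-note motive the entries are A4, D5, G5, each up a 4th from the previous.
So cell 4 is C6 B5 F5 A5.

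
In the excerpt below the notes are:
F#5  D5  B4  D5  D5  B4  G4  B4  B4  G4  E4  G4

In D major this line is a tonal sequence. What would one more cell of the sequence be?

The 4-note cells begin on F#5, D5, B4 — each down a 3rd from the last.
From G4 the diatonic shape gives G4 E4 C#4 E4.

G4 E4 C#4 E4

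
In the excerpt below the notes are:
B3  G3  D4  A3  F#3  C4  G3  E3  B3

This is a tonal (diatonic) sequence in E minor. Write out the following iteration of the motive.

Taking 3-note groups, the heads are B3, A3, G3: the pattern moves down a 2nd.
So cell 4 is F#3 D3 A3.

F#3 D3 A3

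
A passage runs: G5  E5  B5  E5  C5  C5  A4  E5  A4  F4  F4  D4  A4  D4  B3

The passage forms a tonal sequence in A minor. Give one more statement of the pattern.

Taking 5-note groups, the heads are G5, C5, F4: the pattern moves down a 5th.
So cell 4 is B3 G3 D4 G3 E3.

B3 G3 D4 G3 E3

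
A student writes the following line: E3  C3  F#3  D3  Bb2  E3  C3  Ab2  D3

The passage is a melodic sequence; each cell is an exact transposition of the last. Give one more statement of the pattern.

Unit = 3 notes; the statements start on E3, D3, C3, moving down a 2nd each time.
Statement 4 starts on Bb2 and keeps the same exact contour: Bb2 Gb2 C3.

Bb2 Gb2 C3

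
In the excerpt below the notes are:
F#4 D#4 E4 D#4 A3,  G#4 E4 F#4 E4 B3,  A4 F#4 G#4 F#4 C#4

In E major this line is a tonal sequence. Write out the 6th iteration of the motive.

D#5 B4 C#5 B4 F#4

Taking 5-note groups, the heads are F#4, G#4, A4: the pattern moves up a 2nd.
Carrying on: B4 → C#5 → D#5.
So cell 6 is D#5 B4 C#5 B4 F#4.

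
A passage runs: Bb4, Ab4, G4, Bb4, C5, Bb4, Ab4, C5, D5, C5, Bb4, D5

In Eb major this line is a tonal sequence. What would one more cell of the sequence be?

The 4-note cells begin on Bb4, C5, D5 — each up a 2nd from the last.
So cell 4 is Eb5 D5 C5 Eb5.

Eb5 D5 C5 Eb5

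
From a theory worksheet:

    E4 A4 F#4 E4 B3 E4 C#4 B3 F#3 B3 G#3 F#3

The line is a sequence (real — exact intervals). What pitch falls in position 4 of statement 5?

G#2

The unit is 4 notes. Position-4 pitches of the 3 shown cells: E4, B3, F#3.
Each moves down a 4th. Continuing: C#3 → G#2.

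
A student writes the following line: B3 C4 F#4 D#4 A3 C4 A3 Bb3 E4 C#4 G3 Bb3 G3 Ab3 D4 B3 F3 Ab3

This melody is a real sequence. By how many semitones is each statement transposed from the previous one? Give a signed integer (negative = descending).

Taking 6-note groups, the heads are B3, A3, G3: the pattern moves down a 2nd.
B3→A3 is 57 − 59 = -2 semitones.

-2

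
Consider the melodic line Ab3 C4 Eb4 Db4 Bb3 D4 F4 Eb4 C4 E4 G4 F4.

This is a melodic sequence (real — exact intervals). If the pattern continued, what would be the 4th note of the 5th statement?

A4

With 4-note cells, note 4 of each statement runs Db4, Eb4, F4.
Carrying that up a 2nd forward: G4 → A4.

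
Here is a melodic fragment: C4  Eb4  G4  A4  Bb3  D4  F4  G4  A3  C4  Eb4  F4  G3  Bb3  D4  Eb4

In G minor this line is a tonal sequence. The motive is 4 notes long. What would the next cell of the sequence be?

F3 A3 C4 D4

Unit = 4 notes; the statements start on C4, Bb3, A3, G3, moving down a 2nd each time.
From F3 the diatonic shape gives F3 A3 C4 D4.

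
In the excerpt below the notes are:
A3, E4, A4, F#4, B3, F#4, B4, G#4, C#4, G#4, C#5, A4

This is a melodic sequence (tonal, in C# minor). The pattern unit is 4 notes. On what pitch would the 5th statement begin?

Unit = 4 notes; the statements start on A3, B3, C#4, moving up a 2nd each time.
Continuing: D#4 → E4. Statement 5 starts on E4.

E4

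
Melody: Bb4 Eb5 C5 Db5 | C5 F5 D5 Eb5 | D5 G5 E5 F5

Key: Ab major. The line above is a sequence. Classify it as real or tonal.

Each cell has the same semitone pattern (5, -3, 1) — intervals are preserved exactly.
And D5 lies outside Ab major, so the sequence is real rather than tonal.

real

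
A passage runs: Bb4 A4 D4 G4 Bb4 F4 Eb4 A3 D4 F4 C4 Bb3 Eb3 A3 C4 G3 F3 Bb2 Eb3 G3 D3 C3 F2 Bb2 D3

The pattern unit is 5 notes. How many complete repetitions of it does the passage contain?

5

25 notes in groups of 5 gives 25/5 = 5 statements.
Starts: Bb4, F4, C4, G3, D3 — each down a 4th.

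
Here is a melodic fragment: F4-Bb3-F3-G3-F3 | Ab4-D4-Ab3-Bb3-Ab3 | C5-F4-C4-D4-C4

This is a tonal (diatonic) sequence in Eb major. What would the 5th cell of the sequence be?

G5 C5 G4 Ab4 G4

Unit = 5 notes; the statements start on F4, Ab4, C5, moving up a 3rd each time.
Extending up a 3rd: Eb5 → G5.
So cell 5 is G5 C5 G4 Ab4 G4.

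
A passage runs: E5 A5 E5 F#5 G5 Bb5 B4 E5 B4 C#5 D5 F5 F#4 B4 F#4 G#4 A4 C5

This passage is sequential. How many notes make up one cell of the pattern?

6

Try groups of 6 (3 cells in 18 notes):
E5 A5 E5 F#5 G5 Bb5 | B4 E5 B4 C#5 D5 F5 | F#4 B4 F#4 G#4 A4 C5
Each cell is the previous one down a 4th — so the unit is 6 notes.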